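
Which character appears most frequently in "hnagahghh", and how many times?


Input: 'hnagahghh'
Operation: tally each character
Counts: 'a':2, 'g':2, 'h':4, 'n':1
Maximum: 'h' appears 4 times


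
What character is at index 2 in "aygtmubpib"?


Input string: 'aygtmubpib'
Operation: get character at index 2
Index mapping: s[0]='a', s[1]='y', s[2]='g'
Result: 'g'


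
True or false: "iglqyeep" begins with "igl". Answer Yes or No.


Input string: 'iglqyeep'
Prefix to check: 'igl'
First 3 characters of input: 'igl'
Match: True
Result: Yes


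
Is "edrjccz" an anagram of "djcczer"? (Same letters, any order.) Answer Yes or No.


String 1: 'djcczer' -> sorted: 'ccdejrz'
String 2: 'edrjccz' -> sorted: 'ccdejrz'
Compare sorted forms: 'ccdejrz' == 'ccdejrz'
Anagram: Yes


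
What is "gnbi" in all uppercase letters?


Input string: 'gnbi'
Operation: convert each letter to uppercase
Mapping: 'g'->'G', 'n'->'N', 'b'->'B', 'i'->'I'
Result: GNBI


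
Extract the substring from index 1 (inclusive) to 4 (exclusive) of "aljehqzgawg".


Input string: 'aljehqzgawg'
Operation: slice [1:4]
Extract characters: s[1]='l', s[2]='j', s[3]='e'
Result: lje


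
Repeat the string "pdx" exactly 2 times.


Input string: 'pdx'
Operation: repeat 2 times
Concatenation: 'pdx' + 'pdx'
Result: pdxpdx


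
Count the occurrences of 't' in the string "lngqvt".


Input string: 'lngqvt'
Target character: 't'
Scan each position: s[5]='t'
Matches found at indices: 5
Total: 1


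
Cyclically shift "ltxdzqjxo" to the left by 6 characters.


Input: 'ltxdzqjxo', shift = 6
Operation: split at index 6 and swap parts
Front part s[0:6] = 'ltxdzq'
Back part s[6:] = 'jxo'
Rotated = back + front = 'jxo' + 'ltxdzq'
Result: jxoltxdzq


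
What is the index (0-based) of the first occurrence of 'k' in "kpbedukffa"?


Input string: 'kpbedukffa'
Target: 'k'
Scanning left to right: s[0]='k'
First match at index: 0


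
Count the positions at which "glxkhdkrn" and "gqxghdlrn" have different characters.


String 1: 'glxkhdkrn'
String 2: 'gqxghdlrn'
Compare each position: pos 0: 'g'=='g', pos 1: 'l'!='q', pos 2: 'x'=='x', pos 3: 'k'!='g', pos 4: 'h'=='h', pos 5: 'd'=='d', pos 6: 'k'!='l', pos 7: 'r'=='r', pos 8: 'n'=='n'
Differing positions: 3
Hamming distance: 3


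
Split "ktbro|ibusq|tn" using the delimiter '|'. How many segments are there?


Input string: 'ktbro|ibusq|tn'
Delimiter: '|'
Split result: 'ktbro', 'ibusq', 'tn'
Number of parts: 3


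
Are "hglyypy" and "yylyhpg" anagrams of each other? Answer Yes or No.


String 1: 'hglyypy' -> sorted: 'ghlpyyy'
String 2: 'yylyhpg' -> sorted: 'ghlpyyy'
Compare sorted forms: 'ghlpyyy' == 'ghlpyyy'
Anagram: Yes


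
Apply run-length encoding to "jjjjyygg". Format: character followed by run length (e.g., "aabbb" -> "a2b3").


Input: 'jjjjyygg'
Operation: identify consecutive runs
Runs: 'jjjj' -> j4, 'yy' -> y2, 'gg' -> g2
Encoded: j4y2g2


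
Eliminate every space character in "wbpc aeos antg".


Input string: 'wbpc aeos antg'
Operation: remove all spaces
Words: 'wbpc', 'aeos', 'antg'
Join without spaces: wbpcaeosantg


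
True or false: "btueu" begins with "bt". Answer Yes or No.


Input string: 'btueu'
Prefix to check: 'bt'
First 2 characters of input: 'bt'
Match: True
Result: Yes


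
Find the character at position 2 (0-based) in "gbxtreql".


Input string: 'gbxtreql'
Operation: get character at index 2
Index mapping: s[0]='g', s[1]='b', s[2]='x'
Result: 'x'


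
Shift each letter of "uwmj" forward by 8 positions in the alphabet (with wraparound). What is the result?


Input: 'uwmj', shift = 8
Operation: for each letter, (position + 8) mod 26
Mapping: 'u'(20+8=28, 28 mod 26=2)->'c', 'w'(22+8=30, 30 mod 26=4)->'e', 'm'(12+8=20)->'u', 'j'(9+8=17)->'r'
Result: ceur


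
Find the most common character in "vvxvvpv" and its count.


Input: 'vvxvvpv'
Operation: tally each character
Counts: 'p':1, 'v':5, 'x':1
Maximum: 'v' appears 5 times


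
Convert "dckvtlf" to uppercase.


Input string: 'dckvtlf'
Operation: convert each letter to uppercase
Mapping: 'd'->'D', 'c'->'C', 'k'->'K', 'v'->'V', 't'->'T', 'l'->'L', 'f'->'F'
Result: DCKVTLF


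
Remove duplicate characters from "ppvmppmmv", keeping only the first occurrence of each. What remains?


Input: 'ppvmppmmv'
Operation: keep first occurrence of each character
Scan: s[0]='p' new -> keep; s[1]='p' seen -> skip; s[2]='v' new -> keep; s[3]='m' new -> keep; s[4]='p' seen -> skip; s[5]='p' seen -> skip; s[6]='m' seen -> skip; s[7]='m' seen -> skip; s[8]='v' seen -> skip
Result: pvm


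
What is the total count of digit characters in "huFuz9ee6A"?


Input string: 'huFuz9ee6A'
Operation: count digit characters (0-9)
Scan: 'h', 'u', 'F', 'u', 'z', '9'(digit), 'e', 'e', '6'(digit), 'A'
Digits found: 2
Result: 2


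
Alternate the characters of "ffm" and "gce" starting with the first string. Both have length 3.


String 1: 'ffm'
String 2: 'gce'
Operation: alternate characters
Pairs: 'f'+'g', 'f'+'c', 'm'+'e'
Result: fgfcme


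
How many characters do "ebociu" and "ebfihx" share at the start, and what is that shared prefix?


String 1: 'ebociu'
String 2: 'ebfihx'
Compare position by position:
pos 0: 'e' vs 'e' match
pos 1: 'b' vs 'b' match
pos 2: 'o' vs 'f' differ -> stop
Longest common prefix: "eb" (length 2)


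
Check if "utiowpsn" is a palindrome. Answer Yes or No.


Input string: 'utiowpsn'
Reversed: 'nspwoitu'
Compare pairs: s[0]='u' vs s[7]='n' (mismatch), s[1]='t' vs s[6]='s' (mismatch), s[2]='i' vs s[5]='p' (mismatch), s[3]='o' vs s[4]='w' (mismatch)
Palindrome: No


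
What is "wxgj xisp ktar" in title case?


Input string: 'wxgj xisp ktar'
Operation: capitalize first letter of each word
Word transformations: 'wxgj'->'Wxgj', 'xisp'->'Xisp', 'ktar'->'Ktar'
Result: Wxgj Xisp Ktar


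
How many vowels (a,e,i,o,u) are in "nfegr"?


Input string: 'nfegr'
Operation: count vowels (a, e, i, o, u)
Scan: s[0]='n', s[1]='f', s[2]='e' (vowel), s[3]='g', s[4]='r'
Vowels found: 1
Result: 1


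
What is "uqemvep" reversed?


Input string: 'uqemvep'
Operation: reverse character order
Original order: 'u' -> 'q' -> 'e' -> 'm' -> 'v' -> 'e' -> 'p'
Reversed order: 'p' -> 'e' -> 'v' -> 'm' -> 'e' -> 'q' -> 'u'
Result: pevmequ


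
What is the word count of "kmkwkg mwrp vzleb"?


Input string: 'kmkwkg mwrp vzleb'
Operation: split by spaces
Words found: 'kmkwkg', 'mwrp', 'vzleb'
Word count: 3


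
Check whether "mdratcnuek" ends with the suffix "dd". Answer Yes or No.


Input string: 'mdratcnuek'
Suffix to check: 'dd'
Last 2 characters of input: 'ek'
Match: False
Result: No


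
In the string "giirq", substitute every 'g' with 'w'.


Input string: 'giirq'
Operation: replace 'g' with 'w'
Positions of 'g': 0
After replacement: wiirq


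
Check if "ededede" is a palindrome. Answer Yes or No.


Input string: 'ededede'
Reversed: 'ededede'
Compare pairs: s[0]='e' vs s[6]='e' (match), s[1]='d' vs s[5]='d' (match), s[2]='e' vs s[4]='e' (match)
Palindrome: Yes


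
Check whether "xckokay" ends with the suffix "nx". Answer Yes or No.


Input string: 'xckokay'
Suffix to check: 'nx'
Last 2 characters of input: 'ay'
Match: False
Result: No


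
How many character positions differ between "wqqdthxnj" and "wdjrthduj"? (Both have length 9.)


String 1: 'wqqdthxnj'
String 2: 'wdjrthduj'
Compare each position: pos 0: 'w'=='w', pos 1: 'q'!='d', pos 2: 'q'!='j', pos 3: 'd'!='r', pos 4: 't'=='t', pos 5: 'h'=='h', pos 6: 'x'!='d', pos 7: 'n'!='u', pos 8: 'j'=='j'
Differing positions: 5
Hamming distance: 5


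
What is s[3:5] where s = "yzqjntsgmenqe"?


Input string: 'yzqjntsgmenqe'
Operation: slice [3:5]
Extract characters: s[3]='j', s[4]='n'
Result: jn


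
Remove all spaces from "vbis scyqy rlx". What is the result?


Input string: 'vbis scyqy rlx'
Operation: remove all spaces
Words: 'vbis', 'scyqy', 'rlx'
Join without spaces: vbisscyqyrlx


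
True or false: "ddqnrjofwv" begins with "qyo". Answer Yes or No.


Input string: 'ddqnrjofwv'
Prefix to check: 'qyo'
First 3 characters of input: 'ddq'
Match: False
Result: No


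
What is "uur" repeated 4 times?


Input string: 'uur'
Operation: repeat 4 times
Concatenation: 'uur' + 'uur' + 'uur' + 'uur'
Result: uuruuruuruur


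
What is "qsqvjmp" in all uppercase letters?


Input string: 'qsqvjmp'
Operation: convert each letter to uppercase
Mapping: 'q'->'Q', 's'->'S', 'q'->'Q', 'v'->'V', 'j'->'J', 'm'->'M', 'p'->'P'
Result: QSQVJMP


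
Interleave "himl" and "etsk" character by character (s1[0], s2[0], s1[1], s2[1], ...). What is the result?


String 1: 'himl'
String 2: 'etsk'
Operation: alternate characters
Pairs: 'h'+'e', 'i'+'t', 'm'+'s', 'l'+'k'
Result: heitmslk


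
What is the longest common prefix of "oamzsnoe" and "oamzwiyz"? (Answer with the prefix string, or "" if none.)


String 1: 'oamzsnoe'
String 2: 'oamzwiyz'
Compare position by position:
pos 0: 'o' vs 'o' match
pos 1: 'a' vs 'a' match
pos 2: 'm' vs 'm' match
pos 3: 'z' vs 'z' match
pos 4: 's' vs 'w' differ -> stop
Longest common prefix: "oamz" (length 4)


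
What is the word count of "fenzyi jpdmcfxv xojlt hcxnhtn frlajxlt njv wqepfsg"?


Input string: 'fenzyi jpdmcfxv xojlt hcxnhtn frlajxlt njv wqepfsg'
Operation: split by spaces
Words found: 'fenzyi', 'jpdmcfxv', 'xojlt', 'hcxnhtn', 'frlajxlt', 'njv', 'wqepfsg'
Word count: 7


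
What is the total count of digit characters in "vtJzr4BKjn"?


Input string: 'vtJzr4BKjn'
Operation: count digit characters (0-9)
Scan: 'v', 't', 'J', 'z', 'r', '4'(digit), 'B', 'K', 'j', 'n'
Digits found: 1
Result: 1


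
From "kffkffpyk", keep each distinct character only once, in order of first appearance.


Input: 'kffkffpyk'
Operation: keep first occurrence of each character
Scan: s[0]='k' new -> keep; s[1]='f' new -> keep; s[2]='f' seen -> skip; s[3]='k' seen -> skip; s[4]='f' seen -> skip; s[5]='f' seen -> skip; s[6]='p' new -> keep; s[7]='y' new -> keep; s[8]='k' seen -> skip
Result: kfpy


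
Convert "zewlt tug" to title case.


Input string: 'zewlt tug'
Operation: capitalize first letter of each word
Word transformations: 'zewlt'->'Zewlt', 'tug'->'Tug'
Result: Zewlt Tug


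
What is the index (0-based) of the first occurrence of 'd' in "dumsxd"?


Input string: 'dumsxd'
Target: 'd'
Scanning left to right: s[0]='d'
First match at index: 0


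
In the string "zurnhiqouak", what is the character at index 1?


Input string: 'zurnhiqouak'
Operation: get character at index 1
Index mapping: s[0]='z', s[1]='u'
Result: 'u'


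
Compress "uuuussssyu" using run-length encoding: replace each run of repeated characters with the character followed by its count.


Input: 'uuuussssyu'
Operation: identify consecutive runs
Runs: 'uuuu' -> u4, 'ssss' -> s4, 'y' -> y1, 'u' -> u1
Encoded: u4s4y1u1


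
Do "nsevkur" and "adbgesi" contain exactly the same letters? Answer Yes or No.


String 1: 'nsevkur' -> sorted: 'eknrsuv'
String 2: 'adbgesi' -> sorted: 'abdegis'
Compare sorted forms: 'eknrsuv' != 'abdegis'
Anagram: No


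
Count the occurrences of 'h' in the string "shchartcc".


Input string: 'shchartcc'
Target character: 'h'
Scan each position: s[1]='h', s[3]='h'
Matches found at indices: 1, 3
Total: 2


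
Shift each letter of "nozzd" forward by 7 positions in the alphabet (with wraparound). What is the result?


Input: 'nozzd', shift = 7
Operation: for each letter, (position + 7) mod 26
Mapping: 'n'(13+7=20)->'u', 'o'(14+7=21)->'v', 'z'(25+7=32, 32 mod 26=6)->'g', 'z'(25+7=32, 32 mod 26=6)->'g', 'd'(3+7=10)->'k'
Result: uvggk


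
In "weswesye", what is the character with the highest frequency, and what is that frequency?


Input: 'weswesye'
Operation: tally each character
Counts: 'e':3, 's':2, 'w':2, 'y':1
Maximum: 'e' appears 3 times


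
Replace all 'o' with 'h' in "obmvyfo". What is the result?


Input string: 'obmvyfo'
Operation: replace 'o' with 'h'
Positions of 'o': 0, 6
After replacement: hbmvyfh


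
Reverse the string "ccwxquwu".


Input string: 'ccwxquwu'
Operation: reverse character order
Original order: 'c' -> 'c' -> 'w' -> 'x' -> 'q' -> 'u' -> 'w' -> 'u'
Reversed order: 'u' -> 'w' -> 'u' -> 'q' -> 'x' -> 'w' -> 'c' -> 'c'
Result: uwuqxwcc


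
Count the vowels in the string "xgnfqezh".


Input string: 'xgnfqezh'
Operation: count vowels (a, e, i, o, u)
Scan: s[0]='x', s[1]='g', s[2]='n', s[3]='f', s[4]='q', s[5]='e' (vowel), s[6]='z', s[7]='h'
Vowels found: 1
Result: 1


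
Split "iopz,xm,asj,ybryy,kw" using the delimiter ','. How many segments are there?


Input string: 'iopz,xm,asj,ybryy,kw'
Delimiter: ','
Split result: 'iopz', 'xm', 'asj', 'ybryy', 'kw'
Number of parts: 5


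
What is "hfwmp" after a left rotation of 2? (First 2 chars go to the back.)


Input: 'hfwmp', shift = 2
Operation: split at index 2 and swap parts
Front part s[0:2] = 'hf'
Back part s[2:] = 'wmp'
Rotated = back + front = 'wmp' + 'hf'
Result: wmphf


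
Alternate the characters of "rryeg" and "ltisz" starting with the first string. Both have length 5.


String 1: 'rryeg'
String 2: 'ltisz'
Operation: alternate characters
Pairs: 'r'+'l', 'r'+'t', 'y'+'i', 'e'+'s', 'g'+'z'
Result: rlrtyiesgz


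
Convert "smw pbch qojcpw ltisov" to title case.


Input string: 'smw pbch qojcpw ltisov'
Operation: capitalize first letter of each word
Word transformations: 'smw'->'Smw', 'pbch'->'Pbch', 'qojcpw'->'Qojcpw', 'ltisov'->'Ltisov'
Result: Smw Pbch Qojcpw Ltisov


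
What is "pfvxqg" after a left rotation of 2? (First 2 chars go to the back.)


Input: 'pfvxqg', shift = 2
Operation: split at index 2 and swap parts
Front part s[0:2] = 'pf'
Back part s[2:] = 'vxqg'
Rotated = back + front = 'vxqg' + 'pf'
Result: vxqgpf


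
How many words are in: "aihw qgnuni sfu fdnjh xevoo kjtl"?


Input string: 'aihw qgnuni sfu fdnjh xevoo kjtl'
Operation: split by spaces
Words found: 'aihw', 'qgnuni', 'sfu', 'fdnjh', 'xevoo', 'kjtl'
Word count: 6


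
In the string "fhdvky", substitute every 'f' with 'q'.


Input string: 'fhdvky'
Operation: replace 'f' with 'q'
Positions of 'f': 0
After replacement: qhdvky


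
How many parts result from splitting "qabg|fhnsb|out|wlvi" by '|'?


Input string: 'qabg|fhnsb|out|wlvi'
Delimiter: '|'
Split result: 'qabg', 'fhnsb', 'out', 'wlvi'
Number of parts: 4


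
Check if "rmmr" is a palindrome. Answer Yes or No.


Input string: 'rmmr'
Reversed: 'rmmr'
Compare pairs: s[0]='r' vs s[3]='r' (match), s[1]='m' vs s[2]='m' (match)
Palindrome: Yes


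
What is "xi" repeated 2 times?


Input string: 'xi'
Operation: repeat 2 times
Concatenation: 'xi' + 'xi'
Result: xixi


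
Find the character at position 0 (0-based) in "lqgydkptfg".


Input string: 'lqgydkptfg'
Operation: get character at index 0
Index mapping: s[0]='l'
Result: 'l'


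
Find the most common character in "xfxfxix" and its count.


Input: 'xfxfxix'
Operation: tally each character
Counts: 'f':2, 'i':1, 'x':4
Maximum: 'x' appears 4 times


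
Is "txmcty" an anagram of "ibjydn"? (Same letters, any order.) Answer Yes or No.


String 1: 'ibjydn' -> sorted: 'bdijny'
String 2: 'txmcty' -> sorted: 'cmttxy'
Compare sorted forms: 'bdijny' != 'cmttxy'
Anagram: No


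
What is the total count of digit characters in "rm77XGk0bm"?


Input string: 'rm77XGk0bm'
Operation: count digit characters (0-9)
Scan: 'r', 'm', '7'(digit), '7'(digit), 'X', 'G', 'k', '0'(digit), 'b', 'm'
Digits found: 3
Result: 3


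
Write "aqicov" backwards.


Input string: 'aqicov'
Operation: reverse character order
Original order: 'a' -> 'q' -> 'i' -> 'c' -> 'o' -> 'v'
Reversed order: 'v' -> 'o' -> 'c' -> 'i' -> 'q' -> 'a'
Result: vociqa


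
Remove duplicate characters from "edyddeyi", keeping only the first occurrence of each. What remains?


Input: 'edyddeyi'
Operation: keep first occurrence of each character
Scan: s[0]='e' new -> keep; s[1]='d' new -> keep; s[2]='y' new -> keep; s[3]='d' seen -> skip; s[4]='d' seen -> skip; s[5]='e' seen -> skip; s[6]='y' seen -> skip; s[7]='i' new -> keep
Result: edyi


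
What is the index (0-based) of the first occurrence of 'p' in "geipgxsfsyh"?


Input string: 'geipgxsfsyh'
Target: 'p'
Scanning left to right: s[0]='g', s[1]='e', s[2]='i', s[3]='p'
First match at index: 3


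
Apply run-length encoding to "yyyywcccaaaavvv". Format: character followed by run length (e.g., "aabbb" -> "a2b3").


Input: 'yyyywcccaaaavvv'
Operation: identify consecutive runs
Runs: 'yyyy' -> y4, 'w' -> w1, 'ccc' -> c3, 'aaaa' -> a4, 'vvv' -> v3
Encoded: y4w1c3a4v3


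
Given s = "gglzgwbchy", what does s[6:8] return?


Input string: 'gglzgwbchy'
Operation: slice [6:8]
Extract characters: s[6]='b', s[7]='c'
Result: bc


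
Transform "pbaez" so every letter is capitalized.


Input string: 'pbaez'
Operation: convert each letter to uppercase
Mapping: 'p'->'P', 'b'->'B', 'a'->'A', 'e'->'E', 'z'->'Z'
Result: PBAEZ


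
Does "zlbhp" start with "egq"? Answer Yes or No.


Input string: 'zlbhp'
Prefix to check: 'egq'
First 3 characters of input: 'zlb'
Match: False
Result: No


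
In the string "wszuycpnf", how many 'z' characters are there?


Input string: 'wszuycpnf'
Target character: 'z'
Scan each position: s[2]='z'
Matches found at indices: 2
Total: 1


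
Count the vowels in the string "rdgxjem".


Input string: 'rdgxjem'
Operation: count vowels (a, e, i, o, u)
Scan: s[0]='r', s[1]='d', s[2]='g', s[3]='x', s[4]='j', s[5]='e' (vowel), s[6]='m'
Vowels found: 1
Result: 1


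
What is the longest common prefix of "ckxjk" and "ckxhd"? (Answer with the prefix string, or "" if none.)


String 1: 'ckxjk'
String 2: 'ckxhd'
Compare position by position:
pos 0: 'c' vs 'c' match
pos 1: 'k' vs 'k' match
pos 2: 'x' vs 'x' match
pos 3: 'j' vs 'h' differ -> stop
Longest common prefix: "ckx" (length 3)


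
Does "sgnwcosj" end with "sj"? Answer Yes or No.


Input string: 'sgnwcosj'
Suffix to check: 'sj'
Last 2 characters of input: 'sj'
Match: True
Result: Yes


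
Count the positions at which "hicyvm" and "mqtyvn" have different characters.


String 1: 'hicyvm'
String 2: 'mqtyvn'
Compare each position: pos 0: 'h'!='m', pos 1: 'i'!='q', pos 2: 'c'!='t', pos 3: 'y'=='y', pos 4: 'v'=='v', pos 5: 'm'!='n'
Differing positions: 4
Hamming distance: 4


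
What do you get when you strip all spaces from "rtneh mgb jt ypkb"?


Input string: 'rtneh mgb jt ypkb'
Operation: remove all spaces
Words: 'rtneh', 'mgb', 'jt', 'ypkb'
Join without spaces: rtnehmgbjtypkb


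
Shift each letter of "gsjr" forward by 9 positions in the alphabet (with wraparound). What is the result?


Input: 'gsjr', shift = 9
Operation: for each letter, (position + 9) mod 26
Mapping: 'g'(6+9=15)->'p', 's'(18+9=27, 27 mod 26=1)->'b', 'j'(9+9=18)->'s', 'r'(17+9=26, 26 mod 26=0)->'a'
Result: pbsa


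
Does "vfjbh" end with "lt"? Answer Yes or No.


Input string: 'vfjbh'
Suffix to check: 'lt'
Last 2 characters of input: 'bh'
Match: False
Result: No


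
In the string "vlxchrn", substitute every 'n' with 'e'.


Input string: 'vlxchrn'
Operation: replace 'n' with 'e'
Positions of 'n': 6
After replacement: vlxchre


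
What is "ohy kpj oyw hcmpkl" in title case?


Input string: 'ohy kpj oyw hcmpkl'
Operation: capitalize first letter of each word
Word transformations: 'ohy'->'Ohy', 'kpj'->'Kpj', 'oyw'->'Oyw', 'hcmpkl'->'Hcmpkl'
Result: Ohy Kpj Oyw Hcmpkl


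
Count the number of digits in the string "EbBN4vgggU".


Input string: 'EbBN4vgggU'
Operation: count digit characters (0-9)
Scan: 'E', 'b', 'B', 'N', '4'(digit), 'v', 'g', 'g', 'g', 'U'
Digits found: 1
Result: 1


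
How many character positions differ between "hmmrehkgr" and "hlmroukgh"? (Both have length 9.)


String 1: 'hmmrehkgr'
String 2: 'hlmroukgh'
Compare each position: pos 0: 'h'=='h', pos 1: 'm'!='l', pos 2: 'm'=='m', pos 3: 'r'=='r', pos 4: 'e'!='o', pos 5: 'h'!='u', pos 6: 'k'=='k', pos 7: 'g'=='g', pos 8: 'r'!='h'
Differing positions: 4
Hamming distance: 4


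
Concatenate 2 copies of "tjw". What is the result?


Input string: 'tjw'
Operation: repeat 2 times
Concatenation: 'tjw' + 'tjw'
Result: tjwtjw


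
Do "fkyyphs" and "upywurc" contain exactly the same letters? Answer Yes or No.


String 1: 'fkyyphs' -> sorted: 'fhkpsyy'
String 2: 'upywurc' -> sorted: 'cpruuwy'
Compare sorted forms: 'fhkpsyy' != 'cpruuwy'
Anagram: No


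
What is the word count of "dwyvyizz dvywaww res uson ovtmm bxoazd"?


Input string: 'dwyvyizz dvywaww res uson ovtmm bxoazd'
Operation: split by spaces
Words found: 'dwyvyizz', 'dvywaww', 'res', 'uson', 'ovtmm', 'bxoazd'
Word count: 6


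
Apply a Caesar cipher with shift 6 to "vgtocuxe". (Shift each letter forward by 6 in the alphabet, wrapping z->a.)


Input: 'vgtocuxe', shift = 6
Operation: for each letter, (position + 6) mod 26
Mapping: 'v'(21+6=27, 27 mod 26=1)->'b', 'g'(6+6=12)->'m', 't'(19+6=25)->'z', 'o'(14+6=20)->'u', 'c'(2+6=8)->'i', 'u'(20+6=26, 26 mod 26=0)->'a', 'x'(23+6=29, 29 mod 26=3)->'d', 'e'(4+6=10)->'k'
Result: bmzuiadk


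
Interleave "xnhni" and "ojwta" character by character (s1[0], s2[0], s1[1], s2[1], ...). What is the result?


String 1: 'xnhni'
String 2: 'ojwta'
Operation: alternate characters
Pairs: 'x'+'o', 'n'+'j', 'h'+'w', 'n'+'t', 'i'+'a'
Result: xonjhwntia


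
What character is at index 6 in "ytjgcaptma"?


Input string: 'ytjgcaptma'
Operation: get character at index 6
Index mapping: s[0]='y', s[1]='t', s[2]='j', s[3]='g', s[4]='c', s[5]='a', s[6]='p'
Result: 'p'


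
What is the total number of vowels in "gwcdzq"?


Input string: 'gwcdzq'
Operation: count vowels (a, e, i, o, u)
Scan: s[0]='g', s[1]='w', s[2]='c', s[3]='d', s[4]='z', s[5]='q'
Vowels found: 0
Result: 0


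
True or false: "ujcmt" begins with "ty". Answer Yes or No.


Input string: 'ujcmt'
Prefix to check: 'ty'
First 2 characters of input: 'uj'
Match: False
Result: No


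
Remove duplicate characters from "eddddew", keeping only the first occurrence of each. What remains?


Input: 'eddddew'
Operation: keep first occurrence of each character
Scan: s[0]='e' new -> keep; s[1]='d' new -> keep; s[2]='d' seen -> skip; s[3]='d' seen -> skip; s[4]='d' seen -> skip; s[5]='e' seen -> skip; s[6]='w' new -> keep
Result: edw


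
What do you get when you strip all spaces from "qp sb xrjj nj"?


Input string: 'qp sb xrjj nj'
Operation: remove all spaces
Words: 'qp', 'sb', 'xrjj', 'nj'
Join without spaces: qpsbxrjjnj


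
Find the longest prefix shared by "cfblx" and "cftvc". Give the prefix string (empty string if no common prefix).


String 1: 'cfblx'
String 2: 'cftvc'
Compare position by position:
pos 0: 'c' vs 'c' match
pos 1: 'f' vs 'f' match
pos 2: 'b' vs 't' differ -> stop
Longest common prefix: "cf" (length 2)


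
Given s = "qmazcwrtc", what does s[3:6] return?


Input string: 'qmazcwrtc'
Operation: slice [3:6]
Extract characters: s[3]='z', s[4]='c', s[5]='w'
Result: zcw


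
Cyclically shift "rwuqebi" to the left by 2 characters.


Input: 'rwuqebi', shift = 2
Operation: split at index 2 and swap parts
Front part s[0:2] = 'rw'
Back part s[2:] = 'uqebi'
Rotated = back + front = 'uqebi' + 'rw'
Result: uqebirw


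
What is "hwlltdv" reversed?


Input string: 'hwlltdv'
Operation: reverse character order
Original order: 'h' -> 'w' -> 'l' -> 'l' -> 't' -> 'd' -> 'v'
Reversed order: 'v' -> 'd' -> 't' -> 'l' -> 'l' -> 'w' -> 'h'
Result: vdtllwh


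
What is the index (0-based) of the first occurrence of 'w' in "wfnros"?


Input string: 'wfnros'
Target: 'w'
Scanning left to right: s[0]='w'
First match at index: 0


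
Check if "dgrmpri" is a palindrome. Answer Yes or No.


Input string: 'dgrmpri'
Reversed: 'irpmrgd'
Compare pairs: s[0]='d' vs s[6]='i' (mismatch), s[1]='g' vs s[5]='r' (mismatch), s[2]='r' vs s[4]='p' (mismatch)
Palindrome: No


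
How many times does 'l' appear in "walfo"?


Input string: 'walfo'
Target character: 'l'
Scan each position: s[2]='l'
Matches found at indices: 2
Total: 1


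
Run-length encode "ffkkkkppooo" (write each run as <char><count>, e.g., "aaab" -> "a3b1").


Input: 'ffkkkkppooo'
Operation: identify consecutive runs
Runs: 'ff' -> f2, 'kkkk' -> k4, 'pp' -> p2, 'ooo' -> o3
Encoded: f2k4p2o3


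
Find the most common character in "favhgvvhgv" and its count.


Input: 'favhgvvhgv'
Operation: tally each character
Counts: 'a':1, 'f':1, 'g':2, 'h':2, 'v':4
Maximum: 'v' appears 4 times


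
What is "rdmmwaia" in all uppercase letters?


Input string: 'rdmmwaia'
Operation: convert each letter to uppercase
Mapping: 'r'->'R', 'd'->'D', 'm'->'M', 'm'->'M', 'w'->'W', 'a'->'A', 'i'->'I', 'a'->'A'
Result: RDMMWAIA


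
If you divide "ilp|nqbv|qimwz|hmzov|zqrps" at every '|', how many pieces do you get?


Input string: 'ilp|nqbv|qimwz|hmzov|zqrps'
Delimiter: '|'
Split result: 'ilp', 'nqbv', 'qimwz', 'hmzov', 'zqrps'
Number of parts: 5


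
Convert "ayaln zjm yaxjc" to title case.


Input string: 'ayaln zjm yaxjc'
Operation: capitalize first letter of each word
Word transformations: 'ayaln'->'Ayaln', 'zjm'->'Zjm', 'yaxjc'->'Yaxjc'
Result: Ayaln Zjm Yaxjc


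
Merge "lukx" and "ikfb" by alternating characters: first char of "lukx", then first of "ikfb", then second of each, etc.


String 1: 'lukx'
String 2: 'ikfb'
Operation: alternate characters
Pairs: 'l'+'i', 'u'+'k', 'k'+'f', 'x'+'b'
Result: liukkfxb


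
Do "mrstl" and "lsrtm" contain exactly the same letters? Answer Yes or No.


String 1: 'mrstl' -> sorted: 'lmrst'
String 2: 'lsrtm' -> sorted: 'lmrst'
Compare sorted forms: 'lmrst' == 'lmrst'
Anagram: Yes


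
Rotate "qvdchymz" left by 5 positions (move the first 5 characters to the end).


Input: 'qvdchymz', shift = 5
Operation: split at index 5 and swap parts
Front part s[0:5] = 'qvdch'
Back part s[5:] = 'ymz'
Rotated = back + front = 'ymz' + 'qvdch'
Result: ymzqvdch


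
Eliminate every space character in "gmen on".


Input string: 'gmen on'
Operation: remove all spaces
Words: 'gmen', 'on'
Join without spaces: gmenon


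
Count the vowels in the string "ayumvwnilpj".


Input string: 'ayumvwnilpj'
Operation: count vowels (a, e, i, o, u)
Scan: s[0]='a' (vowel), s[1]='y', s[2]='u' (vowel), s[3]='m', s[4]='v', s[5]='w', s[6]='n', s[7]='i' (vowel), s[8]='l', s[9]='p', s[10]='j'
Vowels found: 3
Result: 3


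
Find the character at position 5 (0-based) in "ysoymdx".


Input string: 'ysoymdx'
Operation: get character at index 5
Index mapping: s[0]='y', s[1]='s', s[2]='o', s[3]='y', s[4]='m', s[5]='d'
Result: 'd'


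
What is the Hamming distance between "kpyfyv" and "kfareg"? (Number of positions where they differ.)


String 1: 'kpyfyv'
String 2: 'kfareg'
Compare each position: pos 0: 'k'=='k', pos 1: 'p'!='f', pos 2: 'y'!='a', pos 3: 'f'!='r', pos 4: 'y'!='e', pos 5: 'v'!='g'
Differing positions: 5
Hamming distance: 5


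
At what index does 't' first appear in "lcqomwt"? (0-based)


Input string: 'lcqomwt'
Target: 't'
Scanning left to right: s[0]='l', s[1]='c', s[2]='q', s[3]='o', s[4]='m', s[5]='w', s[6]='t'
First match at index: 6


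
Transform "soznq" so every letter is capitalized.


Input string: 'soznq'
Operation: convert each letter to uppercase
Mapping: 's'->'S', 'o'->'O', 'z'->'Z', 'n'->'N', 'q'->'Q'
Result: SOZNQ


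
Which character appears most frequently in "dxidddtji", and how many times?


Input: 'dxidddtji'
Operation: tally each character
Counts: 'd':4, 'i':2, 'j':1, 't':1, 'x':1
Maximum: 'd' appears 4 times


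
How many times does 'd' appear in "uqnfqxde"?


Input string: 'uqnfqxde'
Target character: 'd'
Scan each position: s[6]='d'
Matches found at indices: 6
Total: 1


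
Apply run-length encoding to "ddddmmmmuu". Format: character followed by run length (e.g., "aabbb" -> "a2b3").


Input: 'ddddmmmmuu'
Operation: identify consecutive runs
Runs: 'dddd' -> d4, 'mmmm' -> m4, 'uu' -> u2
Encoded: d4m4u2


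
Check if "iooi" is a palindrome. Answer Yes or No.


Input string: 'iooi'
Reversed: 'iooi'
Compare pairs: s[0]='i' vs s[3]='i' (match), s[1]='o' vs s[2]='o' (match)
Palindrome: Yes


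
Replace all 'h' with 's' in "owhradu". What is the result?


Input string: 'owhradu'
Operation: replace 'h' with 's'
Positions of 'h': 2
After replacement: owsradu


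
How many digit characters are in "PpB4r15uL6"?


Input string: 'PpB4r15uL6'
Operation: count digit characters (0-9)
Scan: 'P', 'p', 'B', '4'(digit), 'r', '1'(digit), '5'(digit), 'u', 'L', '6'(digit)
Digits found: 4
Result: 4


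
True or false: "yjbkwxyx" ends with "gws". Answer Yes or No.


Input string: 'yjbkwxyx'
Suffix to check: 'gws'
Last 3 characters of input: 'xyx'
Match: False
Result: No


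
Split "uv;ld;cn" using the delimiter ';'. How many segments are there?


Input string: 'uv;ld;cn'
Delimiter: ';'
Split result: 'uv', 'ld', 'cn'
Number of parts: 3


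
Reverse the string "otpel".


Input string: 'otpel'
Operation: reverse character order
Original order: 'o' -> 't' -> 'p' -> 'e' -> 'l'
Reversed order: 'l' -> 'e' -> 'p' -> 't' -> 'o'
Result: lepto


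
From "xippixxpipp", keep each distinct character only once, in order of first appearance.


Input: 'xippixxpipp'
Operation: keep first occurrence of each character
Scan: s[0]='x' new -> keep; s[1]='i' new -> keep; s[2]='p' new -> keep; s[3]='p' seen -> skip; s[4]='i' seen -> skip; s[5]='x' seen -> skip; s[6]='x' seen -> skip; s[7]='p' seen -> skip; s[8]='i' seen -> skip; s[9]='p' seen -> skip; s[10]='p' seen -> skip
Result: xip


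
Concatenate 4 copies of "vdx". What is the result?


Input string: 'vdx'
Operation: repeat 4 times
Concatenation: 'vdx' + 'vdx' + 'vdx' + 'vdx'
Result: vdxvdxvdxvdx


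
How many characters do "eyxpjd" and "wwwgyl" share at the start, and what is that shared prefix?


String 1: 'eyxpjd'
String 2: 'wwwgyl'
Compare position by position:
pos 0: 'e' vs 'w' differ -> stop
Longest common prefix: "" (length 0)


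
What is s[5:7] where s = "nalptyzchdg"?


Input string: 'nalptyzchdg'
Operation: slice [5:7]
Extract characters: s[5]='y', s[6]='z'
Result: yz


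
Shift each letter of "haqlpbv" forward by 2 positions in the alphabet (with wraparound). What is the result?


Input: 'haqlpbv', shift = 2
Operation: for each letter, (position + 2) mod 26
Mapping: 'h'(7+2=9)->'j', 'a'(0+2=2)->'c', 'q'(16+2=18)->'s', 'l'(11+2=13)->'n', 'p'(15+2=17)->'r', 'b'(1+2=3)->'d', 'v'(21+2=23)->'x'
Result: jcsnrdx


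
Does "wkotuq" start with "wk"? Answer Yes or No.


Input string: 'wkotuq'
Prefix to check: 'wk'
First 2 characters of input: 'wk'
Match: True
Result: Yes


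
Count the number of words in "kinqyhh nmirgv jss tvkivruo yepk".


Input string: 'kinqyhh nmirgv jss tvkivruo yepk'
Operation: split by spaces
Words found: 'kinqyhh', 'nmirgv', 'jss', 'tvkivruo', 'yepk'
Word count: 5


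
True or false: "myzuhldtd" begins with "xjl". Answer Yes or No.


Input string: 'myzuhldtd'
Prefix to check: 'xjl'
First 3 characters of input: 'myz'
Match: False
Result: No


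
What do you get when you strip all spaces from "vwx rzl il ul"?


Input string: 'vwx rzl il ul'
Operation: remove all spaces
Words: 'vwx', 'rzl', 'il', 'ul'
Join without spaces: vwxrzlilul


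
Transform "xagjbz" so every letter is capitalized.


Input string: 'xagjbz'
Operation: convert each letter to uppercase
Mapping: 'x'->'X', 'a'->'A', 'g'->'G', 'j'->'J', 'b'->'B', 'z'->'Z'
Result: XAGJBZ


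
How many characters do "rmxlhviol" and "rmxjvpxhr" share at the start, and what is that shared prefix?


String 1: 'rmxlhviol'
String 2: 'rmxjvpxhr'
Compare position by position:
pos 0: 'r' vs 'r' match
pos 1: 'm' vs 'm' match
pos 2: 'x' vs 'x' match
pos 3: 'l' vs 'j' differ -> stop
Longest common prefix: "rmx" (length 3)


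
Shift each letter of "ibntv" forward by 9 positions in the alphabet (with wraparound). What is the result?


Input: 'ibntv', shift = 9
Operation: for each letter, (position + 9) mod 26
Mapping: 'i'(8+9=17)->'r', 'b'(1+9=10)->'k', 'n'(13+9=22)->'w', 't'(19+9=28, 28 mod 26=2)->'c', 'v'(21+9=30, 30 mod 26=4)->'e'
Result: rkwce


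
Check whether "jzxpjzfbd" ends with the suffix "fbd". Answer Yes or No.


Input string: 'jzxpjzfbd'
Suffix to check: 'fbd'
Last 3 characters of input: 'fbd'
Match: True
Result: Yes


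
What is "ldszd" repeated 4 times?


Input string: 'ldszd'
Operation: repeat 4 times
Concatenation: 'ldszd' + 'ldszd' + 'ldszd' + 'ldszd'
Result: ldszdldszdldszdldszd


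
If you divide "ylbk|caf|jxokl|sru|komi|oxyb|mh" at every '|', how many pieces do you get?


Input string: 'ylbk|caf|jxokl|sru|komi|oxyb|mh'
Delimiter: '|'
Split result: 'ylbk', 'caf', 'jxokl', 'sru', 'komi', 'oxyb', 'mh'
Number of parts: 7


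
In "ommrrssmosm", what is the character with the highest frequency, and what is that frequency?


Input: 'ommrrssmosm'
Operation: tally each character
Counts: 'm':4, 'o':2, 'r':2, 's':3
Maximum: 'm' appears 4 times


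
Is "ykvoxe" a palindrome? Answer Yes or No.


Input string: 'ykvoxe'
Reversed: 'exovky'
Compare pairs: s[0]='y' vs s[5]='e' (mismatch), s[1]='k' vs s[4]='x' (mismatch), s[2]='v' vs s[3]='o' (mismatch)
Palindrome: No


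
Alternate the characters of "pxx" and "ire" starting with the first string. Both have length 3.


String 1: 'pxx'
String 2: 'ire'
Operation: alternate characters
Pairs: 'p'+'i', 'x'+'r', 'x'+'e'
Result: pixrxe


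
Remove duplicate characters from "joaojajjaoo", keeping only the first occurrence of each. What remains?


Input: 'joaojajjaoo'
Operation: keep first occurrence of each character
Scan: s[0]='j' new -> keep; s[1]='o' new -> keep; s[2]='a' new -> keep; s[3]='o' seen -> skip; s[4]='j' seen -> skip; s[5]='a' seen -> skip; s[6]='j' seen -> skip; s[7]='j' seen -> skip; s[8]='a' seen -> skip; s[9]='o' seen -> skip; s[10]='o' seen -> skip
Result: joa


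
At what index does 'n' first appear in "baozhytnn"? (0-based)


Input string: 'baozhytnn'
Target: 'n'
Scanning left to right: s[0]='b', s[1]='a', s[2]='o', s[3]='z', s[4]='h', s[5]='y', s[6]='t', s[7]='n'
First match at index: 7


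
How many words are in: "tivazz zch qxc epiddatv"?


Input string: 'tivazz zch qxc epiddatv'
Operation: split by spaces
Words found: 'tivazz', 'zch', 'qxc', 'epiddatv'
Word count: 4


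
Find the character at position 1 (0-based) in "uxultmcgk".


Input string: 'uxultmcgk'
Operation: get character at index 1
Index mapping: s[0]='u', s[1]='x'
Result: 'x'


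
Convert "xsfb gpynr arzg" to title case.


Input string: 'xsfb gpynr arzg'
Operation: capitalize first letter of each word
Word transformations: 'xsfb'->'Xsfb', 'gpynr'->'Gpynr', 'arzg'->'Arzg'
Result: Xsfb Gpynr Arzg


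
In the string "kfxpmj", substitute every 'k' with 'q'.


Input string: 'kfxpmj'
Operation: replace 'k' with 'q'
Positions of 'k': 0
After replacement: qfxpmj


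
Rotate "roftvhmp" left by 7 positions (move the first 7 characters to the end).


Input: 'roftvhmp', shift = 7
Operation: split at index 7 and swap parts
Front part s[0:7] = 'roftvhm'
Back part s[7:] = 'p'
Rotated = back + front = 'p' + 'roftvhm'
Result: proftvhm


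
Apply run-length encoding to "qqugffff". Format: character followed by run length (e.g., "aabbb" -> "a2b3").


Input: 'qqugffff'
Operation: identify consecutive runs
Runs: 'qq' -> q2, 'u' -> u1, 'g' -> g1, 'ffff' -> f4
Encoded: q2u1g1f4


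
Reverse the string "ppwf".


Input string: 'ppwf'
Operation: reverse character order
Original order: 'p' -> 'p' -> 'w' -> 'f'
Reversed order: 'f' -> 'w' -> 'p' -> 'p'
Result: fwpp


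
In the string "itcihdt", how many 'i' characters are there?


Input string: 'itcihdt'
Target character: 'i'
Scan each position: s[0]='i', s[3]='i'
Matches found at indices: 0, 3
Total: 2


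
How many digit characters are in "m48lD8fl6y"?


Input string: 'm48lD8fl6y'
Operation: count digit characters (0-9)
Scan: 'm', '4'(digit), '8'(digit), 'l', 'D', '8'(digit), 'f', 'l', '6'(digit), 'y'
Digits found: 4
Result: 4


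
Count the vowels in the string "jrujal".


Input string: 'jrujal'
Operation: count vowels (a, e, i, o, u)
Scan: s[0]='j', s[1]='r', s[2]='u' (vowel), s[3]='j', s[4]='a' (vowel), s[5]='l'
Vowels found: 2
Result: 2


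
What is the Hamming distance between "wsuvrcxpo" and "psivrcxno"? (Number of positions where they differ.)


String 1: 'wsuvrcxpo'
String 2: 'psivrcxno'
Compare each position: pos 0: 'w'!='p', pos 1: 's'=='s', pos 2: 'u'!='i', pos 3: 'v'=='v', pos 4: 'r'=='r', pos 5: 'c'=='c', pos 6: 'x'=='x', pos 7: 'p'!='n', pos 8: 'o'=='o'
Differing positions: 3
Hamming distance: 3


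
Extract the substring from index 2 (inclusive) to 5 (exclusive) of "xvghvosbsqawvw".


Input string: 'xvghvosbsqawvw'
Operation: slice [2:5]
Extract characters: s[2]='g', s[3]='h', s[4]='v'
Result: ghv


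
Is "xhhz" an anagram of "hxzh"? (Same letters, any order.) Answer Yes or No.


String 1: 'hxzh' -> sorted: 'hhxz'
String 2: 'xhhz' -> sorted: 'hhxz'
Compare sorted forms: 'hhxz' == 'hhxz'
Anagram: Yes


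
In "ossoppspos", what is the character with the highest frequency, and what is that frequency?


Input: 'ossoppspos'
Operation: tally each character
Counts: 'o':3, 'p':3, 's':4
Maximum: 's' appears 4 times


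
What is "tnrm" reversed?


Input string: 'tnrm'
Operation: reverse character order
Original order: 't' -> 'n' -> 'r' -> 'm'
Reversed order: 'm' -> 'r' -> 'n' -> 't'
Result: mrnt


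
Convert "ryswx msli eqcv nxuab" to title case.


Input string: 'ryswx msli eqcv nxuab'
Operation: capitalize first letter of each word
Word transformations: 'ryswx'->'Ryswx', 'msli'->'Msli', 'eqcv'->'Eqcv', 'nxuab'->'Nxuab'
Result: Ryswx Msli Eqcv Nxuab


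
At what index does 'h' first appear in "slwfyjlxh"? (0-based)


Input string: 'slwfyjlxh'
Target: 'h'
Scanning left to right: s[0]='s', s[1]='l', s[2]='w', s[3]='f', s[4]='y', s[5]='j', s[6]='l', s[7]='x', s[8]='h'
First match at index: 8


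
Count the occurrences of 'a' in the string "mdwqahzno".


Input string: 'mdwqahzno'
Target character: 'a'
Scan each position: s[4]='a'
Matches found at indices: 4
Total: 1


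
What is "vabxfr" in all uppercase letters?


Input string: 'vabxfr'
Operation: convert each letter to uppercase
Mapping: 'v'->'V', 'a'->'A', 'b'->'B', 'x'->'X', 'f'->'F', 'r'->'R'
Result: VABXFR


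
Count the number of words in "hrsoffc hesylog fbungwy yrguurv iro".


Input string: 'hrsoffc hesylog fbungwy yrguurv iro'
Operation: split by spaces
Words found: 'hrsoffc', 'hesylog', 'fbungwy', 'yrguurv', 'iro'
Word count: 5


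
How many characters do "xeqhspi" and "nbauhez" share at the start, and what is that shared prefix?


String 1: 'xeqhspi'
String 2: 'nbauhez'
Compare position by position:
pos 0: 'x' vs 'n' differ -> stop
Longest common prefix: "" (length 0)


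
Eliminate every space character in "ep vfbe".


Input string: 'ep vfbe'
Operation: remove all spaces
Words: 'ep', 'vfbe'
Join without spaces: epvfbe


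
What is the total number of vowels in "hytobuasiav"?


Input string: 'hytobuasiav'
Operation: count vowels (a, e, i, o, u)
Scan: s[0]='h', s[1]='y', s[2]='t', s[3]='o' (vowel), s[4]='b', s[5]='u' (vowel), s[6]='a' (vowel), s[7]='s', s[8]='i' (vowel), s[9]='a' (vowel), s[10]='v'
Vowels found: 5
Result: 5


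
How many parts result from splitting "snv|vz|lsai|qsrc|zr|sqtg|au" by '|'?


Input string: 'snv|vz|lsai|qsrc|zr|sqtg|au'
Delimiter: '|'
Split result: 'snv', 'vz', 'lsai', 'qsrc', 'zr', 'sqtg', 'au'
Number of parts: 7


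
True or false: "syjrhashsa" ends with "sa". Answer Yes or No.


Input string: 'syjrhashsa'
Suffix to check: 'sa'
Last 2 characters of input: 'sa'
Match: True
Result: Yes
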